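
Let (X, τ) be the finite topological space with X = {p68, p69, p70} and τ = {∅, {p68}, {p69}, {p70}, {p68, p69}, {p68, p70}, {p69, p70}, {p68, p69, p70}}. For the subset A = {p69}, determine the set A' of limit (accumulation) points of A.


A' = ∅

For each x ∈ X, list the open sets U ∈ τ with x ∈ U, then check whether U ∩ (A ∖ {x}) ≠ ∅ for every such U.
  x = p68: open {p68} ∋ x has {p68} ∩ (A ∖ {p68}) = ∅, so x is NOT a limit point.
  x = p69: open {p69} ∋ x has {p69} ∩ (A ∖ {p69}) = ∅, so x is NOT a limit point.
  x = p70: open {p70} ∋ x has {p70} ∩ (A ∖ {p70}) = ∅, so x is NOT a limit point.
Collecting: A' = ∅.


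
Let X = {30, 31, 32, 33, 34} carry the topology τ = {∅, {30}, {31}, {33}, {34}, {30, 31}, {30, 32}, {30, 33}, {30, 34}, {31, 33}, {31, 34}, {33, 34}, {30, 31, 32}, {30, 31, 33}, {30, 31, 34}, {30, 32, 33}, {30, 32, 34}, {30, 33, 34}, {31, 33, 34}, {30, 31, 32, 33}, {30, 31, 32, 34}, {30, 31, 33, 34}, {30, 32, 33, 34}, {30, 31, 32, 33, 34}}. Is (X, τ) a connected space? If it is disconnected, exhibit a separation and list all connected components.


(X, τ) is disconnected; components = [{31}, {33}, {34}, {30, 32}].

Find clopen sets (U ∈ τ with X ∖ U ∈ τ):
  U = ∅, X ∖ U = {30, 31, 32, 33, 34} — both open, so U is clopen.
  U = {31}, X ∖ U = {30, 32, 33, 34} — both open, so U is clopen.
  U = {33}, X ∖ U = {30, 31, 32, 34} — both open, so U is clopen.
  U = {34}, X ∖ U = {30, 31, 32, 33} — both open, so U is clopen.
  U = {30, 32}, X ∖ U = {31, 33, 34} — both open, so U is clopen.
  U = {31, 33}, X ∖ U = {30, 32, 34} — both open, so U is clopen.
  U = {31, 34}, X ∖ U = {30, 32, 33} — both open, so U is clopen.
  U = {33, 34}, X ∖ U = {30, 31, 32} — both open, so U is clopen.
  U = {30, 31, 32}, X ∖ U = {33, 34} — both open, so U is clopen.
  U = {30, 32, 33}, X ∖ U = {31, 34} — both open, so U is clopen.
  U = {30, 32, 34}, X ∖ U = {31, 33} — both open, so U is clopen.
  U = {31, 33, 34}, X ∖ U = {30, 32} — both open, so U is clopen.
  U = {30, 31, 32, 33}, X ∖ U = {34} — both open, so U is clopen.
  U = {30, 31, 32, 34}, X ∖ U = {33} — both open, so U is clopen.
  U = {30, 32, 33, 34}, X ∖ U = {31} — both open, so U is clopen.
  U = {30, 31, 32, 33, 34}, X ∖ U = ∅ — both open, so U is clopen.
Nontrivial clopen(s) exist: e.g. {30, 32, 33}. So (X, τ) is disconnected.
Compute connected components by grouping points that agree on all clopens:
  component: {31}
  component: {33}
  component: {34}
  component: {30, 32}


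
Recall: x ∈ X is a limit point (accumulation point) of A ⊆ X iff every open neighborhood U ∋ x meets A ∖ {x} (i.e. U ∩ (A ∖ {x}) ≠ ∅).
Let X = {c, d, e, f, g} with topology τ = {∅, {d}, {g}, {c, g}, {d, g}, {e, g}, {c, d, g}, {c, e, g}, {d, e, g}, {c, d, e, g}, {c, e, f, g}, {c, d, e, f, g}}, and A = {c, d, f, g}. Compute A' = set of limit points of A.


A' = {c, e, f}

For each x ∈ X, list the open sets U ∈ τ with x ∈ U, then check whether U ∩ (A ∖ {x}) ≠ ∅ for every such U.
  x = c: opens ∋ x are {c, g}, {c, d, g}, {c, e, g}, {c, d, e, g}, {c, e, f, g}, {c, d, e, f, g}; each meets A ∖ {c}, so x IS a limit point.
  x = d: open {d} ∋ x has {d} ∩ (A ∖ {d}) = ∅, so x is NOT a limit point.
  x = e: opens ∋ x are {e, g}, {c, e, g}, {d, e, g}, {c, d, e, g}, {c, e, f, g}, {c, d, e, f, g}; each meets A ∖ {e}, so x IS a limit point.
  x = f: opens ∋ x are {c, e, f, g}, {c, d, e, f, g}; each meets A ∖ {f}, so x IS a limit point.
  x = g: open {g} ∋ x has {g} ∩ (A ∖ {g}) = ∅, so x is NOT a limit point.
Collecting: A' = {c, e, f}.


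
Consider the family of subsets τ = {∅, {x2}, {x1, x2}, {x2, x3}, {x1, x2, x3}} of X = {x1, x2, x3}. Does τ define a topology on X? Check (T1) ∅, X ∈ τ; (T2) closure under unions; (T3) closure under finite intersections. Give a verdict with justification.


τ IS a topology on X.

Axiom (T1): ∅ ∈ τ? Yes; X ∈ τ? Yes.
Axiom (T2/T3): check pairwise unions and intersections of members of τ.
All pairwise intersections and unions checked — each lies in τ. Therefore τ satisfies (T1), (T2), (T3): it IS a topology on X.


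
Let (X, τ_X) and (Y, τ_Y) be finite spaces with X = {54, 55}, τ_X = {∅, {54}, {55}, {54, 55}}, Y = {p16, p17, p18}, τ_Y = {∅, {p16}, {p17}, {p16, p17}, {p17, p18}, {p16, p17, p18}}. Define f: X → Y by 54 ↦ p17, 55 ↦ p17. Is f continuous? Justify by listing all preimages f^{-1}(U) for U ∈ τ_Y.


f IS continuous.

Compute f^{-1}(U) for each U ∈ τ_Y:
  U = ∅: f^{-1}(U) = ∅ ∈ τ_X ✓.
  U = {p16}: f^{-1}(U) = ∅ ∈ τ_X ✓.
  U = {p17}: f^{-1}(U) = {54, 55} ∈ τ_X ✓.
  U = {p16, p17}: f^{-1}(U) = {54, 55} ∈ τ_X ✓.
  U = {p17, p18}: f^{-1}(U) = {54, 55} ∈ τ_X ✓.
  U = {p16, p17, p18}: f^{-1}(U) = {54, 55} ∈ τ_X ✓.
Every preimage lies in τ_X, so f IS continuous.


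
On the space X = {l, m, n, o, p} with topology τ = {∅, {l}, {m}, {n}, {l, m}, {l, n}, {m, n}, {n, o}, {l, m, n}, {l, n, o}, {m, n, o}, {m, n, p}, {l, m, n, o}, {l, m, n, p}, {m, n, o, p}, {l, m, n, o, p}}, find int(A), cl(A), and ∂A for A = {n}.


int(A) = {n}, cl(A) = {n, o, p}, ∂A = {o, p}.

Closed sets in (X, τ) are complements of opens:
  closed(X, τ) = {∅, {l}, {o}, {p}, {l, o}, {l, p}, {m, p}, {o, p}, {l, m, p}, {l, o, p}, {m, o, p}, {n, o, p}, {l, m, o, p}, {l, n, o, p}, {m, n, o, p}, {l, m, n, o, p}}.
int(A) = ⋃ {U ∈ τ : U ⊆ A}. Opens contained in A: ∅, {n}.
Taking the union of these: int(A) = {n}.
cl(A) = ⋂ {C closed : A ⊆ C}. Closed sets containing A: {n, o, p}, {l, n, o, p}, {m, n, o, p}, {l, m, n, o, p}.
Intersecting these: cl(A) = {n, o, p}.
∂A = cl(A) ∖ int(A) = {n, o, p} ∖ {n} = {o, p}.


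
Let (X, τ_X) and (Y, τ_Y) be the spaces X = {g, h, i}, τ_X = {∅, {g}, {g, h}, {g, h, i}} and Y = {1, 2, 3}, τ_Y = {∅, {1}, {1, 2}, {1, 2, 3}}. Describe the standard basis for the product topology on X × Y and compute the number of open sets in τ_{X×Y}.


Basis B = {∅ × ∅, {g} × {1}, {g} × {1, 2}, {g, h} × {1}, {g} × {1, 2, 3}, {g, h, i} × {1}, {g, h} × {1, 2}, {g, h} × {1, 2, 3}, {g, h, i} × {1, 2}, {g, h, i} × {1, 2, 3}}; |τ_{X×Y}| = 20.

Enumerate products U × V with U ∈ τ_X, V ∈ τ_Y (deduplicated):
  ∅ × ∅ = {} (∅)
  {g} × {1} = {(g,1)}
  {g} × {1, 2} = {(g,1), (g,2)}
  {g, h} × {1} = {(g,1), (h,1)}
  {g} × {1, 2, 3} = {(g,1), (g,2), (g,3)}
  {g, h, i} × {1} = {(g,1), (h,1), (i,1)}
  {g, h} × {1, 2} = {(g,1), (g,2), (h,1), (h,2)}
  {g, h} × {1, 2, 3} = {(g,1), (g,2), (g,3), (h,1), (h,2), (h,3)}
  {g, h, i} × {1, 2} = {(g,1), (g,2), (h,1), (h,2), (i,1), (i,2)}
  {g, h, i} × {1, 2, 3} = {(g,1), (g,2), (g,3), (h,1), (h,2), (h,3), (i,1), (i,2), (i,3)}
These 10 distinct sets form the basis B.
Close under arbitrary unions to get τ_{X×Y}; counting gives |τ_{X×Y}| = 20.


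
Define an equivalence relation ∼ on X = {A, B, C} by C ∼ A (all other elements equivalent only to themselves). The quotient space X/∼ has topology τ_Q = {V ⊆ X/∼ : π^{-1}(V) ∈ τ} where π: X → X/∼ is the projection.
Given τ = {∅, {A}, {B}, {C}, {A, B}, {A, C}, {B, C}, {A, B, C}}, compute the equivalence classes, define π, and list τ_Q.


X/∼ = {[A=C], [B]}; |τ_Q| = 4.

Equivalence classes: [A=C], [B].
Quotient map π: X → X/∼ sends A ↦ [A=C], B ↦ [B], C ↦ [A=C].
For each subset V ⊆ X/∼, compute π^{-1}(V) ⊆ X and check whether π^{-1}(V) ∈ τ. V is open in τ_Q iff π^{-1}(V) ∈ τ.
  V = {}: π^{-1}(V) = ∅ ∈ τ ✓.
  V = {[A=C]}: π^{-1}(V) = {A, C} ∈ τ ✓.
  V = {[B]}: π^{-1}(V) = {B} ∈ τ ✓.
  V = {[A=C], [B]}: π^{-1}(V) = {A, B, C} ∈ τ ✓.
Open sets in the quotient: τ_Q = {{}, {[A=C]}, {[B]}, {[A=C], [B]}} (4 elements).


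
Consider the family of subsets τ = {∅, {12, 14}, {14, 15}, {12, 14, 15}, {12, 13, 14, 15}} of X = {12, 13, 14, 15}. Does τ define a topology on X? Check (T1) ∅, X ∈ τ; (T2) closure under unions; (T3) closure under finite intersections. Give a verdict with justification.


τ is NOT a topology on X.

Axiom (T1): ∅ ∈ τ? Yes; X ∈ τ? Yes.
Axiom (T2/T3): check pairwise unions and intersections of members of τ.
Counterexample for (T3): {12, 14} ∩ {14, 15} = {14} ∉ τ. Therefore τ is NOT a topology.


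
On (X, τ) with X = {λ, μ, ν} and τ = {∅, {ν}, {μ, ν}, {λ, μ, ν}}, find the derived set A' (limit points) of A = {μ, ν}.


A' = {λ, μ}

For each x ∈ X, list the open sets U ∈ τ with x ∈ U, then check whether U ∩ (A ∖ {x}) ≠ ∅ for every such U.
  x = λ: opens ∋ x are {λ, μ, ν}; each meets A ∖ {λ}, so x IS a limit point.
  x = μ: opens ∋ x are {μ, ν}, {λ, μ, ν}; each meets A ∖ {μ}, so x IS a limit point.
  x = ν: open {ν} ∋ x has {ν} ∩ (A ∖ {ν}) = ∅, so x is NOT a limit point.
Collecting: A' = {λ, μ}.


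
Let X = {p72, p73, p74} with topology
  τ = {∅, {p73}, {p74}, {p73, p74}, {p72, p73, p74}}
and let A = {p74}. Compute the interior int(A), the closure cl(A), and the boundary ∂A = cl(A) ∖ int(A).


int(A) = {p74}, cl(A) = {p72, p74}, ∂A = {p72}.

Closed sets in (X, τ) are complements of opens:
  closed(X, τ) = {∅, {p72}, {p72, p73}, {p72, p74}, {p72, p73, p74}}.
int(A) = ⋃ {U ∈ τ : U ⊆ A}. Opens contained in A: ∅, {p74}.
Taking the union of these: int(A) = {p74}.
cl(A) = ⋂ {C closed : A ⊆ C}. Closed sets containing A: {p72, p74}, {p72, p73, p74}.
Intersecting these: cl(A) = {p72, p74}.
∂A = cl(A) ∖ int(A) = {p72, p74} ∖ {p74} = {p72}.


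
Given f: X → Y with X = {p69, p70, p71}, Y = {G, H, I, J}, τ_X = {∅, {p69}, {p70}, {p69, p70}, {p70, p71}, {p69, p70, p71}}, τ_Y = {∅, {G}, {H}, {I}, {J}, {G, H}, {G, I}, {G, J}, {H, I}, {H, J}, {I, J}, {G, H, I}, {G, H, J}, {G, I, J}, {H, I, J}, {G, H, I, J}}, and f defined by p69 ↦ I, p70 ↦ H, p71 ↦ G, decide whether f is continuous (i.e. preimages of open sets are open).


f is NOT continuous.

Compute f^{-1}(U) for each U ∈ τ_Y:
  U = ∅: f^{-1}(U) = ∅ ∈ τ_X ✓.
  U = {G}: f^{-1}(U) = {p71} ∉ τ_X ✗.
  U = {H}: f^{-1}(U) = {p70} ∈ τ_X ✓.
  U = {I}: f^{-1}(U) = {p69} ∈ τ_X ✓.
  U = {J}: f^{-1}(U) = ∅ ∈ τ_X ✓.
  U = {G, H}: f^{-1}(U) = {p70, p71} ∈ τ_X ✓.
  U = {G, I}: f^{-1}(U) = {p69, p71} ∉ τ_X ✗.
  U = {G, J}: f^{-1}(U) = {p71} ∉ τ_X ✗.
  U = {H, I}: f^{-1}(U) = {p69, p70} ∈ τ_X ✓.
  U = {H, J}: f^{-1}(U) = {p70} ∈ τ_X ✓.
  U = {I, J}: f^{-1}(U) = {p69} ∈ τ_X ✓.
  U = {G, H, I}: f^{-1}(U) = {p69, p70, p71} ∈ τ_X ✓.
  U = {G, H, J}: f^{-1}(U) = {p70, p71} ∈ τ_X ✓.
  U = {G, I, J}: f^{-1}(U) = {p69, p71} ∉ τ_X ✗.
  U = {H, I, J}: f^{-1}(U) = {p69, p70} ∈ τ_X ✓.
  U = {G, H, I, J}: f^{-1}(U) = {p69, p70, p71} ∈ τ_X ✓.
Found U = {G} with f^{-1}(U) = {p71} not in τ_X. Therefore f is NOT continuous.


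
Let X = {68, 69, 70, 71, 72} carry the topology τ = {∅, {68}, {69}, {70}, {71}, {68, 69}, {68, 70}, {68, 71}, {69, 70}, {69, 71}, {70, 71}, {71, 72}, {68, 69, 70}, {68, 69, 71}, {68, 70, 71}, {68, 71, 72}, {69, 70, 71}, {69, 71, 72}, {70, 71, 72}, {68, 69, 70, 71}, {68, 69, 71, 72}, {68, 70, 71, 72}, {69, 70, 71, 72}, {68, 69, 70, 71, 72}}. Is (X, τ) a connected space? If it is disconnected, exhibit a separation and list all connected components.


(X, τ) is disconnected; components = [{68}, {69}, {70}, {71, 72}].

Find clopen sets (U ∈ τ with X ∖ U ∈ τ):
  U = ∅, X ∖ U = {68, 69, 70, 71, 72} — both open, so U is clopen.
  U = {68}, X ∖ U = {69, 70, 71, 72} — both open, so U is clopen.
  U = {69}, X ∖ U = {68, 70, 71, 72} — both open, so U is clopen.
  U = {70}, X ∖ U = {68, 69, 71, 72} — both open, so U is clopen.
  U = {68, 69}, X ∖ U = {70, 71, 72} — both open, so U is clopen.
  U = {68, 70}, X ∖ U = {69, 71, 72} — both open, so U is clopen.
  U = {69, 70}, X ∖ U = {68, 71, 72} — both open, so U is clopen.
  U = {71, 72}, X ∖ U = {68, 69, 70} — both open, so U is clopen.
  U = {68, 69, 70}, X ∖ U = {71, 72} — both open, so U is clopen.
  U = {68, 71, 72}, X ∖ U = {69, 70} — both open, so U is clopen.
  U = {69, 71, 72}, X ∖ U = {68, 70} — both open, so U is clopen.
  U = {70, 71, 72}, X ∖ U = {68, 69} — both open, so U is clopen.
  U = {68, 69, 71, 72}, X ∖ U = {70} — both open, so U is clopen.
  U = {68, 70, 71, 72}, X ∖ U = {69} — both open, so U is clopen.
  U = {69, 70, 71, 72}, X ∖ U = {68} — both open, so U is clopen.
  U = {68, 69, 70, 71, 72}, X ∖ U = ∅ — both open, so U is clopen.
Nontrivial clopen(s) exist: e.g. {69, 70}. So (X, τ) is disconnected.
Compute connected components by grouping points that agree on all clopens:
  component: {68}
  component: {69}
  component: {70}
  component: {71, 72}


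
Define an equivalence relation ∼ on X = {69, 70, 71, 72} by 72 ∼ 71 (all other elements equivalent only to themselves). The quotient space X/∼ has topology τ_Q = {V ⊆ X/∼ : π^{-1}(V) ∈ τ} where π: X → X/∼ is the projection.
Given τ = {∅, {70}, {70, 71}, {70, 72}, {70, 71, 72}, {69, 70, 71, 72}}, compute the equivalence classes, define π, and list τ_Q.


X/∼ = {[69], [70], [71=72]}; |τ_Q| = 4.

Equivalence classes: [69], [70], [71=72].
Quotient map π: X → X/∼ sends 69 ↦ [69], 70 ↦ [70], 71 ↦ [71=72], 72 ↦ [71=72].
For each subset V ⊆ X/∼, compute π^{-1}(V) ⊆ X and check whether π^{-1}(V) ∈ τ. V is open in τ_Q iff π^{-1}(V) ∈ τ.
  V = {}: π^{-1}(V) = ∅ ∈ τ ✓.
  V = {[69]}: π^{-1}(V) = {69} ∉ τ ✗.
  V = {[70]}: π^{-1}(V) = {70} ∈ τ ✓.
  V = {[69], [70]}: π^{-1}(V) = {69, 70} ∉ τ ✗.
  V = {[71=72]}: π^{-1}(V) = {71, 72} ∉ τ ✗.
  V = {[69], [71=72]}: π^{-1}(V) = {69, 71, 72} ∉ τ ✗.
  V = {[70], [71=72]}: π^{-1}(V) = {70, 71, 72} ∈ τ ✓.
  V = {[69], [70], [71=72]}: π^{-1}(V) = {69, 70, 71, 72} ∈ τ ✓.
Open sets in the quotient: τ_Q = {{}, {[70]}, {[70], [71=72]}, {[69], [70], [71=72]}} (4 elements).


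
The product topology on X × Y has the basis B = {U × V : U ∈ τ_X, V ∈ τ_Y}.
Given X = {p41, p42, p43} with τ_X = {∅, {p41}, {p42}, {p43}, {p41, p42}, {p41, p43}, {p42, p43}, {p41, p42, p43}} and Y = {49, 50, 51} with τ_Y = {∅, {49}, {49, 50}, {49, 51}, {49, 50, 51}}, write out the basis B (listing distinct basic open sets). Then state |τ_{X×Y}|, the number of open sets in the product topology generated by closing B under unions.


Basis B = {∅ × ∅, {p41} × {49}, {p42} × {49}, {p43} × {49}, {p41} × {49, 50}, {p41} × {49, 51}, {p41, p42} × {49}, {p41, p43} × {49}, {p42} × {49, 50}, {p42} × {49, 51}, {p42, p43} × {49}, {p43} × {49, 50}, {p43} × {49, 51}, {p41} × {49, 50, 51}, {p41, p42, p43} × {49}, {p42} × {49, 50, 51}, {p43} × {49, 50, 51}, {p41, p42} × {49, 50}, {p41, p43} × {49, 50}, {p41, p42} × {49, 51}, {p41, p43} × {49, 51}, {p42, p43} × {49, 50}, {p42, p43} × {49, 51}, {p41, p42} × {49, 50, 51}, {p41, p43} × {49, 50, 51}, {p41, p42, p43} × {49, 50}, {p41, p42, p43} × {49, 51}, {p42, p43} × {49, 50, 51}, {p41, p42, p43} × {49, 50, 51}}; |τ_{X×Y}| = 125.

Enumerate products U × V with U ∈ τ_X, V ∈ τ_Y (deduplicated):
  ∅ × ∅ = {} (∅)
  {p41} × {49} = {(p41,49)}
  {p42} × {49} = {(p42,49)}
  {p43} × {49} = {(p43,49)}
  {p41} × {49, 50} = {(p41,49), (p41,50)}
  {p41} × {49, 51} = {(p41,49), (p41,51)}
  {p41, p42} × {49} = {(p41,49), (p42,49)}
  {p41, p43} × {49} = {(p41,49), (p43,49)}
  {p42} × {49, 50} = {(p42,49), (p42,50)}
  {p42} × {49, 51} = {(p42,49), (p42,51)}
  {p42, p43} × {49} = {(p42,49), (p43,49)}
  {p43} × {49, 50} = {(p43,49), (p43,50)}
  {p43} × {49, 51} = {(p43,49), (p43,51)}
  {p41} × {49, 50, 51} = {(p41,49), (p41,50), (p41,51)}
  {p41, p42, p43} × {49} = {(p41,49), (p42,49), (p43,49)}
  {p42} × {49, 50, 51} = {(p42,49), (p42,50), (p42,51)}
  {p43} × {49, 50, 51} = {(p43,49), (p43,50), (p43,51)}
  {p41, p42} × {49, 50} = {(p41,49), (p41,50), (p42,49), (p42,50)}
  {p41, p43} × {49, 50} = {(p41,49), (p41,50), (p43,49), (p43,50)}
  {p41, p42} × {49, 51} = {(p41,49), (p41,51), (p42,49), (p42,51)}
  {p41, p43} × {49, 51} = {(p41,49), (p41,51), (p43,49), (p43,51)}
  {p42, p43} × {49, 50} = {(p42,49), (p42,50), (p43,49), (p43,50)}
  {p42, p43} × {49, 51} = {(p42,49), (p42,51), (p43,49), (p43,51)}
  {p41, p42} × {49, 50, 51} = {(p41,49), (p41,50), (p41,51), (p42,49), (p42,50), (p42,51)}
  {p41, p43} × {49, 50, 51} = {(p41,49), (p41,50), (p41,51), (p43,49), (p43,50), (p43,51)}
  {p41, p42, p43} × {49, 50} = {(p41,49), (p41,50), (p42,49), (p42,50), (p43,49), (p43,50)}
  {p41, p42, p43} × {49, 51} = {(p41,49), (p41,51), (p42,49), (p42,51), (p43,49), (p43,51)}
  {p42, p43} × {49, 50, 51} = {(p42,49), (p42,50), (p42,51), (p43,49), (p43,50), (p43,51)}
  {p41, p42, p43} × {49, 50, 51} = {(p41,49), (p41,50), (p41,51), (p42,49), (p42,50), (p42,51), (p43,49), (p43,50), (p43,51)}
These 29 distinct sets form the basis B.
Close under arbitrary unions to get τ_{X×Y}; counting gives |τ_{X×Y}| = 125.


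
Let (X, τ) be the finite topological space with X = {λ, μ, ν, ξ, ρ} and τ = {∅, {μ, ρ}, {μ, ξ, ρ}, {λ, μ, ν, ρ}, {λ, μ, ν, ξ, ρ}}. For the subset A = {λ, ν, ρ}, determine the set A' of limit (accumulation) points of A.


A' = {λ, μ, ν, ξ}

For each x ∈ X, list the open sets U ∈ τ with x ∈ U, then check whether U ∩ (A ∖ {x}) ≠ ∅ for every such U.
  x = λ: opens ∋ x are {λ, μ, ν, ρ}, {λ, μ, ν, ξ, ρ}; each meets A ∖ {λ}, so x IS a limit point.
  x = μ: opens ∋ x are {μ, ρ}, {μ, ξ, ρ}, {λ, μ, ν, ρ}, {λ, μ, ν, ξ, ρ}; each meets A ∖ {μ}, so x IS a limit point.
  x = ν: opens ∋ x are {λ, μ, ν, ρ}, {λ, μ, ν, ξ, ρ}; each meets A ∖ {ν}, so x IS a limit point.
  x = ξ: opens ∋ x are {μ, ξ, ρ}, {λ, μ, ν, ξ, ρ}; each meets A ∖ {ξ}, so x IS a limit point.
  x = ρ: open {μ, ρ} ∋ x has {μ, ρ} ∩ (A ∖ {ρ}) = ∅, so x is NOT a limit point.
Collecting: A' = {λ, μ, ν, ξ}.


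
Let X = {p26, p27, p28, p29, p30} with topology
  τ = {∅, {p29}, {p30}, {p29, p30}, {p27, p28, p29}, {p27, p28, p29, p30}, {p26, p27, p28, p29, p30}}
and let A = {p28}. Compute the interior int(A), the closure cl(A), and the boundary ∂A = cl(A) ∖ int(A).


int(A) = ∅, cl(A) = {p26, p27, p28}, ∂A = {p26, p27, p28}.

Closed sets in (X, τ) are complements of opens:
  closed(X, τ) = {∅, {p26}, {p26, p30}, {p26, p27, p28}, {p26, p27, p28, p29}, {p26, p27, p28, p30}, {p26, p27, p28, p29, p30}}.
int(A) = ⋃ {U ∈ τ : U ⊆ A}. Opens contained in A: ∅.
Taking the union of these: int(A) = ∅.
cl(A) = ⋂ {C closed : A ⊆ C}. Closed sets containing A: {p26, p27, p28}, {p26, p27, p28, p29}, {p26, p27, p28, p30}, {p26, p27, p28, p29, p30}.
Intersecting these: cl(A) = {p26, p27, p28}.
∂A = cl(A) ∖ int(A) = {p26, p27, p28} ∖ ∅ = {p26, p27, p28}.


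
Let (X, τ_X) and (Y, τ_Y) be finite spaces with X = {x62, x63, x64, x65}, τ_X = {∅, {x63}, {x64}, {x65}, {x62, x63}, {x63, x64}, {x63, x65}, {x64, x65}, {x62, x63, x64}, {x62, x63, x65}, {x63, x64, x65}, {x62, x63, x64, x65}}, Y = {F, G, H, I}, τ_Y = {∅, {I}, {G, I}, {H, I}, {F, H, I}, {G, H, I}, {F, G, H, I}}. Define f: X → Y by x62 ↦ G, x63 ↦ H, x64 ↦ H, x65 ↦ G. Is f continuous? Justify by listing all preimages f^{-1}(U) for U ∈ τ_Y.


f is NOT continuous.

Compute f^{-1}(U) for each U ∈ τ_Y:
  U = ∅: f^{-1}(U) = ∅ ∈ τ_X ✓.
  U = {I}: f^{-1}(U) = ∅ ∈ τ_X ✓.
  U = {G, I}: f^{-1}(U) = {x62, x65} ∉ τ_X ✗.
  U = {H, I}: f^{-1}(U) = {x63, x64} ∈ τ_X ✓.
  U = {F, H, I}: f^{-1}(U) = {x63, x64} ∈ τ_X ✓.
  U = {G, H, I}: f^{-1}(U) = {x62, x63, x64, x65} ∈ τ_X ✓.
  U = {F, G, H, I}: f^{-1}(U) = {x62, x63, x64, x65} ∈ τ_X ✓.
Found U = {G, I} with f^{-1}(U) = {x62, x65} not in τ_X. Therefore f is NOT continuous.


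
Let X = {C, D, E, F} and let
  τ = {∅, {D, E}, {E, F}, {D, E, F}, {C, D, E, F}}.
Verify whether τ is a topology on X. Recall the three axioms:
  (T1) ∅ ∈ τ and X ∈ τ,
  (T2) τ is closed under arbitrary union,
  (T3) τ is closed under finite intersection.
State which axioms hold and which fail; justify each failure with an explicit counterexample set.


τ is NOT a topology on X.

Axiom (T1): ∅ ∈ τ? Yes; X ∈ τ? Yes.
Axiom (T2/T3): check pairwise unions and intersections of members of τ.
Counterexample for (T3): {D, E} ∩ {E, F} = {E} ∉ τ. Therefore τ is NOT a topology.


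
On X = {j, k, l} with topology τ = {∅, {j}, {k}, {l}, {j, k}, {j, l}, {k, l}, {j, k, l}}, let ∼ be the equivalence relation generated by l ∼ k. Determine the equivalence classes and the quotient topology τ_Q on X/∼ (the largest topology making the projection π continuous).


X/∼ = {[j], [k=l]}; |τ_Q| = 4.

Equivalence classes: [j], [k=l].
Quotient map π: X → X/∼ sends j ↦ [j], k ↦ [k=l], l ↦ [k=l].
For each subset V ⊆ X/∼, compute π^{-1}(V) ⊆ X and check whether π^{-1}(V) ∈ τ. V is open in τ_Q iff π^{-1}(V) ∈ τ.
  V = {}: π^{-1}(V) = ∅ ∈ τ ✓.
  V = {[j]}: π^{-1}(V) = {j} ∈ τ ✓.
  V = {[k=l]}: π^{-1}(V) = {k, l} ∈ τ ✓.
  V = {[j], [k=l]}: π^{-1}(V) = {j, k, l} ∈ τ ✓.
Open sets in the quotient: τ_Q = {{}, {[j]}, {[k=l]}, {[j], [k=l]}} (4 elements).


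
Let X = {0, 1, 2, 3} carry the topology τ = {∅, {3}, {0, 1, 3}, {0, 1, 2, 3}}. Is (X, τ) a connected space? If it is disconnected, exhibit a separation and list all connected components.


(X, τ) is connected.

Find clopen sets (U ∈ τ with X ∖ U ∈ τ):
  U = ∅, X ∖ U = {0, 1, 2, 3} — both open, so U is clopen.
  U = {0, 1, 2, 3}, X ∖ U = ∅ — both open, so U is clopen.
Only trivial clopens (∅ and X) exist, so (X, τ) is connected.
Compute connected components by grouping points that agree on all clopens:
  component: {0, 1, 2, 3}


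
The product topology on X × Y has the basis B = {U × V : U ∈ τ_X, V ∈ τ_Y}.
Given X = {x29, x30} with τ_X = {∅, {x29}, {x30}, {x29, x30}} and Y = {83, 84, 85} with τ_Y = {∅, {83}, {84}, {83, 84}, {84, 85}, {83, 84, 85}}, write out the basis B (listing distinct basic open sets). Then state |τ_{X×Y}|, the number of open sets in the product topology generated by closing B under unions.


Basis B = {∅ × ∅, {x29} × {83}, {x29} × {84}, {x30} × {83}, {x30} × {84}, {x29} × {83, 84}, {x29, x30} × {83}, {x29} × {84, 85}, {x29, x30} × {84}, {x30} × {83, 84}, {x30} × {84, 85}, {x29} × {83, 84, 85}, {x30} × {83, 84, 85}, {x29, x30} × {83, 84}, {x29, x30} × {84, 85}, {x29, x30} × {83, 84, 85}}; |τ_{X×Y}| = 36.

Enumerate products U × V with U ∈ τ_X, V ∈ τ_Y (deduplicated):
  ∅ × ∅ = {} (∅)
  {x29} × {83} = {(x29,83)}
  {x29} × {84} = {(x29,84)}
  {x30} × {83} = {(x30,83)}
  {x30} × {84} = {(x30,84)}
  {x29} × {83, 84} = {(x29,83), (x29,84)}
  {x29, x30} × {83} = {(x29,83), (x30,83)}
  {x29} × {84, 85} = {(x29,84), (x29,85)}
  {x29, x30} × {84} = {(x29,84), (x30,84)}
  {x30} × {83, 84} = {(x30,83), (x30,84)}
  {x30} × {84, 85} = {(x30,84), (x30,85)}
  {x29} × {83, 84, 85} = {(x29,83), (x29,84), (x29,85)}
  {x30} × {83, 84, 85} = {(x30,83), (x30,84), (x30,85)}
  {x29, x30} × {83, 84} = {(x29,83), (x29,84), (x30,83), (x30,84)}
  {x29, x30} × {84, 85} = {(x29,84), (x29,85), (x30,84), (x30,85)}
  {x29, x30} × {83, 84, 85} = {(x29,83), (x29,84), (x29,85), (x30,83), (x30,84), (x30,85)}
These 16 distinct sets form the basis B.
Close under arbitrary unions to get τ_{X×Y}; counting gives |τ_{X×Y}| = 36.


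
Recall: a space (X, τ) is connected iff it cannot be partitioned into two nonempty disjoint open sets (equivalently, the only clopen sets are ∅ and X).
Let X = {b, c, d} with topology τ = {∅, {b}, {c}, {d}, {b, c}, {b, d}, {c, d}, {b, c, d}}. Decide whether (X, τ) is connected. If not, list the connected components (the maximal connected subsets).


(X, τ) is disconnected; components = [{b}, {c}, {d}].

Find clopen sets (U ∈ τ with X ∖ U ∈ τ):
  U = ∅, X ∖ U = {b, c, d} — both open, so U is clopen.
  U = {b}, X ∖ U = {c, d} — both open, so U is clopen.
  U = {c}, X ∖ U = {b, d} — both open, so U is clopen.
  U = {d}, X ∖ U = {b, c} — both open, so U is clopen.
  U = {b, c}, X ∖ U = {d} — both open, so U is clopen.
  U = {b, d}, X ∖ U = {c} — both open, so U is clopen.
  U = {c, d}, X ∖ U = {b} — both open, so U is clopen.
  U = {b, c, d}, X ∖ U = ∅ — both open, so U is clopen.
Nontrivial clopen(s) exist: e.g. {c}. So (X, τ) is disconnected.
Compute connected components by grouping points that agree on all clopens:
  component: {b}
  component: {c}
  component: {d}


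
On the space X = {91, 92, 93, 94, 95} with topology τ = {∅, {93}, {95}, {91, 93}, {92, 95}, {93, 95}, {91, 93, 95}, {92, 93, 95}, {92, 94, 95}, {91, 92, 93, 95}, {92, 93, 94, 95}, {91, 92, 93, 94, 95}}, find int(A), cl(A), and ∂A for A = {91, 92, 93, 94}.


int(A) = {91, 93}, cl(A) = {91, 92, 93, 94}, ∂A = {92, 94}.

Closed sets in (X, τ) are complements of opens:
  closed(X, τ) = {∅, {91}, {94}, {91, 93}, {91, 94}, {92, 94}, {91, 92, 94}, {91, 93, 94}, {92, 94, 95}, {91, 92, 93, 94}, {91, 92, 94, 95}, {91, 92, 93, 94, 95}}.
int(A) = ⋃ {U ∈ τ : U ⊆ A}. Opens contained in A: ∅, {93}, {91, 93}.
Taking the union of these: int(A) = {91, 93}.
cl(A) = ⋂ {C closed : A ⊆ C}. Closed sets containing A: {91, 92, 93, 94}, {91, 92, 93, 94, 95}.
Intersecting these: cl(A) = {91, 92, 93, 94}.
∂A = cl(A) ∖ int(A) = {91, 92, 93, 94} ∖ {91, 93} = {92, 94}.


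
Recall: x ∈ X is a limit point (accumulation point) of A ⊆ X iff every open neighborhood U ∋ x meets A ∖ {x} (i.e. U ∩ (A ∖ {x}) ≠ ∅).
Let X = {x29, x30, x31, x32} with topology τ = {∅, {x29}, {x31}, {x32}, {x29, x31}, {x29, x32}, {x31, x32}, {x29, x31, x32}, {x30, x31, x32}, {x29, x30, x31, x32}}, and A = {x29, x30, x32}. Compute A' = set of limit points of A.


A' = {x30}

For each x ∈ X, list the open sets U ∈ τ with x ∈ U, then check whether U ∩ (A ∖ {x}) ≠ ∅ for every such U.
  x = x29: open {x29} ∋ x has {x29} ∩ (A ∖ {x29}) = ∅, so x is NOT a limit point.
  x = x30: opens ∋ x are {x30, x31, x32}, {x29, x30, x31, x32}; each meets A ∖ {x30}, so x IS a limit point.
  x = x31: open {x31} ∋ x has {x31} ∩ (A ∖ {x31}) = ∅, so x is NOT a limit point.
  x = x32: open {x32} ∋ x has {x32} ∩ (A ∖ {x32}) = ∅, so x is NOT a limit point.
Collecting: A' = {x30}.


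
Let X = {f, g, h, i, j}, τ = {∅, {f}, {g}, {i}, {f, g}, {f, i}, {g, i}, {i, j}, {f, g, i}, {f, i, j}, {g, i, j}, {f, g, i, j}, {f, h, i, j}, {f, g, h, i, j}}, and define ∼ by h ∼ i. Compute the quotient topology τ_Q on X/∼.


X/∼ = {[f], [g], [h=i], [j]}; |τ_Q| = 6.

Equivalence classes: [f], [g], [h=i], [j].
Quotient map π: X → X/∼ sends f ↦ [f], g ↦ [g], h ↦ [h=i], i ↦ [h=i], j ↦ [j].
For each subset V ⊆ X/∼, compute π^{-1}(V) ⊆ X and check whether π^{-1}(V) ∈ τ. V is open in τ_Q iff π^{-1}(V) ∈ τ.
  V = {}: π^{-1}(V) = ∅ ∈ τ ✓.
  V = {[f]}: π^{-1}(V) = {f} ∈ τ ✓.
  V = {[g]}: π^{-1}(V) = {g} ∈ τ ✓.
  V = {[f], [g]}: π^{-1}(V) = {f, g} ∈ τ ✓.
  V = {[h=i]}: π^{-1}(V) = {h, i} ∉ τ ✗.
  V = {[f], [h=i]}: π^{-1}(V) = {f, h, i} ∉ τ ✗.
  V = {[g], [h=i]}: π^{-1}(V) = {g, h, i} ∉ τ ✗.
  V = {[f], [g], [h=i]}: π^{-1}(V) = {f, g, h, i} ∉ τ ✗.
  V = {[j]}: π^{-1}(V) = {j} ∉ τ ✗.
  V = {[f], [j]}: π^{-1}(V) = {f, j} ∉ τ ✗.
  V = {[g], [j]}: π^{-1}(V) = {g, j} ∉ τ ✗.
  V = {[f], [g], [j]}: π^{-1}(V) = {f, g, j} ∉ τ ✗.
  V = {[h=i], [j]}: π^{-1}(V) = {h, i, j} ∉ τ ✗.
  V = {[f], [h=i], [j]}: π^{-1}(V) = {f, h, i, j} ∈ τ ✓.
  V = {[g], [h=i], [j]}: π^{-1}(V) = {g, h, i, j} ∉ τ ✗.
  V = {[f], [g], [h=i], [j]}: π^{-1}(V) = {f, g, h, i, j} ∈ τ ✓.
Open sets in the quotient: τ_Q = {{}, {[f]}, {[g]}, {[f], [g]}, {[f], [h=i], [j]}, {[f], [g], [h=i], [j]}} (6 elements).


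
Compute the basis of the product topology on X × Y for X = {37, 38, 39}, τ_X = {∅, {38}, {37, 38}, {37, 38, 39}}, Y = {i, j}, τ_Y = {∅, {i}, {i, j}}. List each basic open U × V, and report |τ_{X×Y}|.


Basis B = {∅ × ∅, {38} × {i}, {37, 38} × {i}, {38} × {i, j}, {37, 38, 39} × {i}, {37, 38} × {i, j}, {37, 38, 39} × {i, j}}; |τ_{X×Y}| = 10.

Enumerate products U × V with U ∈ τ_X, V ∈ τ_Y (deduplicated):
  ∅ × ∅ = {} (∅)
  {38} × {i} = {(38,i)}
  {37, 38} × {i} = {(37,i), (38,i)}
  {38} × {i, j} = {(38,i), (38,j)}
  {37, 38, 39} × {i} = {(37,i), (38,i), (39,i)}
  {37, 38} × {i, j} = {(37,i), (37,j), (38,i), (38,j)}
  {37, 38, 39} × {i, j} = {(37,i), (37,j), (38,i), (38,j), (39,i), (39,j)}
These 7 distinct sets form the basis B.
Close under arbitrary unions to get τ_{X×Y}; counting gives |τ_{X×Y}| = 10.


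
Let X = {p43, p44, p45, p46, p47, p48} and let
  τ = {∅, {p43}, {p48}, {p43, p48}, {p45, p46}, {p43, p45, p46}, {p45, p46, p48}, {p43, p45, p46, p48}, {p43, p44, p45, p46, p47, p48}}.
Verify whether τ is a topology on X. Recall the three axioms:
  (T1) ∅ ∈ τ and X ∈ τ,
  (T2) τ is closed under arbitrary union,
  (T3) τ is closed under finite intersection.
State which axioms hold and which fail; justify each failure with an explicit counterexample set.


τ IS a topology on X.

Axiom (T1): ∅ ∈ τ? Yes; X ∈ τ? Yes.
Axiom (T2/T3): check pairwise unions and intersections of members of τ.
All pairwise intersections and unions checked — each lies in τ. Therefore τ satisfies (T1), (T2), (T3): it IS a topology on X.


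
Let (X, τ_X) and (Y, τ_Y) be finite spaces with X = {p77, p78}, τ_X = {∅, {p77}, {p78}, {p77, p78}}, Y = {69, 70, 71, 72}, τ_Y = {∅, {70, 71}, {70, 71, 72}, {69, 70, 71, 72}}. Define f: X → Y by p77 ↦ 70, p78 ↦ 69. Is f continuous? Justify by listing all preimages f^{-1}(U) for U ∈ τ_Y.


f IS continuous.

Compute f^{-1}(U) for each U ∈ τ_Y:
  U = ∅: f^{-1}(U) = ∅ ∈ τ_X ✓.
  U = {70, 71}: f^{-1}(U) = {p77} ∈ τ_X ✓.
  U = {70, 71, 72}: f^{-1}(U) = {p77} ∈ τ_X ✓.
  U = {69, 70, 71, 72}: f^{-1}(U) = {p77, p78} ∈ τ_X ✓.
Every preimage lies in τ_X, so f IS continuous.


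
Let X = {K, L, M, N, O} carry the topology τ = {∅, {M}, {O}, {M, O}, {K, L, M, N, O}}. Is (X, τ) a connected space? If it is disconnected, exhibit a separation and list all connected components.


(X, τ) is connected.

Find clopen sets (U ∈ τ with X ∖ U ∈ τ):
  U = ∅, X ∖ U = {K, L, M, N, O} — both open, so U is clopen.
  U = {K, L, M, N, O}, X ∖ U = ∅ — both open, so U is clopen.
Only trivial clopens (∅ and X) exist, so (X, τ) is connected.
Compute connected components by grouping points that agree on all clopens:
  component: {K, L, M, N, O}


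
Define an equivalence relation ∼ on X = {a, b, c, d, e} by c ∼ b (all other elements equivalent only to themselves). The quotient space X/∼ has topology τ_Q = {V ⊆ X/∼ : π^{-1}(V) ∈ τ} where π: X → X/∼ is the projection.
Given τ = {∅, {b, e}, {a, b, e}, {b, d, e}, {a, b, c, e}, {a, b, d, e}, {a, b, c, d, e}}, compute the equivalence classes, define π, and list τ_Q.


X/∼ = {[a], [b=c], [d], [e]}; |τ_Q| = 3.

Equivalence classes: [a], [b=c], [d], [e].
Quotient map π: X → X/∼ sends a ↦ [a], b ↦ [b=c], c ↦ [b=c], d ↦ [d], e ↦ [e].
For each subset V ⊆ X/∼, compute π^{-1}(V) ⊆ X and check whether π^{-1}(V) ∈ τ. V is open in τ_Q iff π^{-1}(V) ∈ τ.
  V = {}: π^{-1}(V) = ∅ ∈ τ ✓.
  V = {[a]}: π^{-1}(V) = {a} ∉ τ ✗.
  V = {[b=c]}: π^{-1}(V) = {b, c} ∉ τ ✗.
  V = {[a], [b=c]}: π^{-1}(V) = {a, b, c} ∉ τ ✗.
  V = {[d]}: π^{-1}(V) = {d} ∉ τ ✗.
  V = {[a], [d]}: π^{-1}(V) = {a, d} ∉ τ ✗.
  V = {[b=c], [d]}: π^{-1}(V) = {b, c, d} ∉ τ ✗.
  V = {[a], [b=c], [d]}: π^{-1}(V) = {a, b, c, d} ∉ τ ✗.
  V = {[e]}: π^{-1}(V) = {e} ∉ τ ✗.
  V = {[a], [e]}: π^{-1}(V) = {a, e} ∉ τ ✗.
  V = {[b=c], [e]}: π^{-1}(V) = {b, c, e} ∉ τ ✗.
  V = {[a], [b=c], [e]}: π^{-1}(V) = {a, b, c, e} ∈ τ ✓.
  V = {[d], [e]}: π^{-1}(V) = {d, e} ∉ τ ✗.
  V = {[a], [d], [e]}: π^{-1}(V) = {a, d, e} ∉ τ ✗.
  V = {[b=c], [d], [e]}: π^{-1}(V) = {b, c, d, e} ∉ τ ✗.
  V = {[a], [b=c], [d], [e]}: π^{-1}(V) = {a, b, c, d, e} ∈ τ ✓.
Open sets in the quotient: τ_Q = {{}, {[a], [b=c], [e]}, {[a], [b=c], [d], [e]}} (3 elements).


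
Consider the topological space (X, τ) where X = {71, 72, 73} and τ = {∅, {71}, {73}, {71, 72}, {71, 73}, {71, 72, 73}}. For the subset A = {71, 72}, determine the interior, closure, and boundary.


int(A) = {71, 72}, cl(A) = {71, 72}, ∂A = ∅.

Closed sets in (X, τ) are complements of opens:
  closed(X, τ) = {∅, {72}, {73}, {71, 72}, {72, 73}, {71, 72, 73}}.
int(A) = ⋃ {U ∈ τ : U ⊆ A}. Opens contained in A: ∅, {71}, {71, 72}.
Taking the union of these: int(A) = {71, 72}.
cl(A) = ⋂ {C closed : A ⊆ C}. Closed sets containing A: {71, 72}, {71, 72, 73}.
Intersecting these: cl(A) = {71, 72}.
∂A = cl(A) ∖ int(A) = {71, 72} ∖ {71, 72} = ∅.


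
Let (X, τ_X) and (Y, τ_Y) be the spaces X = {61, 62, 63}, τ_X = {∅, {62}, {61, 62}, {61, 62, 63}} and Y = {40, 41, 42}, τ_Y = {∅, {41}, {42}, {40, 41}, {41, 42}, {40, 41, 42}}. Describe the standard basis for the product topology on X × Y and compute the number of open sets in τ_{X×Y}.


Basis B = {∅ × ∅, {62} × {41}, {62} × {42}, {61, 62} × {41}, {61, 62} × {42}, {62} × {40, 41}, {62} × {41, 42}, {61, 62, 63} × {41}, {61, 62, 63} × {42}, {62} × {40, 41, 42}, {61, 62} × {40, 41}, {61, 62} × {41, 42}, {61, 62} × {40, 41, 42}, {61, 62, 63} × {40, 41}, {61, 62, 63} × {41, 42}, {61, 62, 63} × {40, 41, 42}}; |τ_{X×Y}| = 40.

Enumerate products U × V with U ∈ τ_X, V ∈ τ_Y (deduplicated):
  ∅ × ∅ = {} (∅)
  {62} × {41} = {(62,41)}
  {62} × {42} = {(62,42)}
  {61, 62} × {41} = {(61,41), (62,41)}
  {61, 62} × {42} = {(61,42), (62,42)}
  {62} × {40, 41} = {(62,40), (62,41)}
  {62} × {41, 42} = {(62,41), (62,42)}
  {61, 62, 63} × {41} = {(61,41), (62,41), (63,41)}
  {61, 62, 63} × {42} = {(61,42), (62,42), (63,42)}
  {62} × {40, 41, 42} = {(62,40), (62,41), (62,42)}
  {61, 62} × {40, 41} = {(61,40), (61,41), (62,40), (62,41)}
  {61, 62} × {41, 42} = {(61,41), (61,42), (62,41), (62,42)}
  {61, 62} × {40, 41, 42} = {(61,40), (61,41), (61,42), (62,40), (62,41), (62,42)}
  {61, 62, 63} × {40, 41} = {(61,40), (61,41), (62,40), (62,41), (63,40), (63,41)}
  {61, 62, 63} × {41, 42} = {(61,41), (61,42), (62,41), (62,42), (63,41), (63,42)}
  {61, 62, 63} × {40, 41, 42} = {(61,40), (61,41), (61,42), (62,40), (62,41), (62,42), (63,40), (63,41), (63,42)}
These 16 distinct sets form the basis B.
Close under arbitrary unions to get τ_{X×Y}; counting gives |τ_{X×Y}| = 40.


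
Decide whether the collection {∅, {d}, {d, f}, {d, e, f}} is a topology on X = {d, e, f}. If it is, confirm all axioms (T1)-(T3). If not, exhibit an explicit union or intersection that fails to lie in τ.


τ IS a topology on X.

Axiom (T1): ∅ ∈ τ? Yes; X ∈ τ? Yes.
Axiom (T2/T3): check pairwise unions and intersections of members of τ.
All pairwise intersections and unions checked — each lies in τ. Therefore τ satisfies (T1), (T2), (T3): it IS a topology on X.


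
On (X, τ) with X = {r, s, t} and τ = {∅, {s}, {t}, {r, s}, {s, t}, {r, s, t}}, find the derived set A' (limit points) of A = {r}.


A' = ∅

For each x ∈ X, list the open sets U ∈ τ with x ∈ U, then check whether U ∩ (A ∖ {x}) ≠ ∅ for every such U.
  x = r: open {r, s} ∋ x has {r, s} ∩ (A ∖ {r}) = ∅, so x is NOT a limit point.
  x = s: open {s} ∋ x has {s} ∩ (A ∖ {s}) = ∅, so x is NOT a limit point.
  x = t: open {t} ∋ x has {t} ∩ (A ∖ {t}) = ∅, so x is NOT a limit point.
Collecting: A' = ∅.


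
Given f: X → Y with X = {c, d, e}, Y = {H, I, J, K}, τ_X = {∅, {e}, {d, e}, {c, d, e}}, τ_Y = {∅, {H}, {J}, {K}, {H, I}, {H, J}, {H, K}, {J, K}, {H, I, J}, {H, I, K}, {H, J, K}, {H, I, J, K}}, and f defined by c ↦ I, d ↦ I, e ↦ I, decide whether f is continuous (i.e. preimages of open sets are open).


f IS continuous.

Compute f^{-1}(U) for each U ∈ τ_Y:
  U = ∅: f^{-1}(U) = ∅ ∈ τ_X ✓.
  U = {H}: f^{-1}(U) = ∅ ∈ τ_X ✓.
  U = {J}: f^{-1}(U) = ∅ ∈ τ_X ✓.
  U = {K}: f^{-1}(U) = ∅ ∈ τ_X ✓.
  U = {H, I}: f^{-1}(U) = {c, d, e} ∈ τ_X ✓.
  U = {H, J}: f^{-1}(U) = ∅ ∈ τ_X ✓.
  U = {H, K}: f^{-1}(U) = ∅ ∈ τ_X ✓.
  U = {J, K}: f^{-1}(U) = ∅ ∈ τ_X ✓.
  U = {H, I, J}: f^{-1}(U) = {c, d, e} ∈ τ_X ✓.
  U = {H, I, K}: f^{-1}(U) = {c, d, e} ∈ τ_X ✓.
  U = {H, J, K}: f^{-1}(U) = ∅ ∈ τ_X ✓.
  U = {H, I, J, K}: f^{-1}(U) = {c, d, e} ∈ τ_X ✓.
Every preimage lies in τ_X, so f IS continuous.


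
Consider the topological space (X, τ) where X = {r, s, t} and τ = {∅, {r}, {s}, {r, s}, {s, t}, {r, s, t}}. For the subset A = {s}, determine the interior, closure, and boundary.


int(A) = {s}, cl(A) = {s, t}, ∂A = {t}.

Closed sets in (X, τ) are complements of opens:
  closed(X, τ) = {∅, {r}, {t}, {r, t}, {s, t}, {r, s, t}}.
int(A) = ⋃ {U ∈ τ : U ⊆ A}. Opens contained in A: ∅, {s}.
Taking the union of these: int(A) = {s}.
cl(A) = ⋂ {C closed : A ⊆ C}. Closed sets containing A: {s, t}, {r, s, t}.
Intersecting these: cl(A) = {s, t}.
∂A = cl(A) ∖ int(A) = {s, t} ∖ {s} = {t}.


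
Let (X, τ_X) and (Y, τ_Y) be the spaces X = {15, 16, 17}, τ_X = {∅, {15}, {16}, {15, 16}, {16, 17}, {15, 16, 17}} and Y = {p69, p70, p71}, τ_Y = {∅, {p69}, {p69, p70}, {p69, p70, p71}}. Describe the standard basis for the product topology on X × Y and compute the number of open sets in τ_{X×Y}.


Basis B = {∅ × ∅, {15} × {p69}, {16} × {p69}, {15} × {p69, p70}, {15, 16} × {p69}, {16} × {p69, p70}, {16, 17} × {p69}, {15} × {p69, p70, p71}, {15, 16, 17} × {p69}, {16} × {p69, p70, p71}, {15, 16} × {p69, p70}, {16, 17} × {p69, p70}, {15, 16} × {p69, p70, p71}, {15, 16, 17} × {p69, p70}, {16, 17} × {p69, p70, p71}, {15, 16, 17} × {p69, p70, p71}}; |τ_{X×Y}| = 40.

Enumerate products U × V with U ∈ τ_X, V ∈ τ_Y (deduplicated):
  ∅ × ∅ = {} (∅)
  {15} × {p69} = {(15,p69)}
  {16} × {p69} = {(16,p69)}
  {15} × {p69, p70} = {(15,p69), (15,p70)}
  {15, 16} × {p69} = {(15,p69), (16,p69)}
  {16} × {p69, p70} = {(16,p69), (16,p70)}
  {16, 17} × {p69} = {(16,p69), (17,p69)}
  {15} × {p69, p70, p71} = {(15,p69), (15,p70), (15,p71)}
  {15, 16, 17} × {p69} = {(15,p69), (16,p69), (17,p69)}
  {16} × {p69, p70, p71} = {(16,p69), (16,p70), (16,p71)}
  {15, 16} × {p69, p70} = {(15,p69), (15,p70), (16,p69), (16,p70)}
  {16, 17} × {p69, p70} = {(16,p69), (16,p70), (17,p69), (17,p70)}
  {15, 16} × {p69, p70, p71} = {(15,p69), (15,p70), (15,p71), (16,p69), (16,p70), (16,p71)}
  {15, 16, 17} × {p69, p70} = {(15,p69), (15,p70), (16,p69), (16,p70), (17,p69), (17,p70)}
  {16, 17} × {p69, p70, p71} = {(16,p69), (16,p70), (16,p71), (17,p69), (17,p70), (17,p71)}
  {15, 16, 17} × {p69, p70, p71} = {(15,p69), (15,p70), (15,p71), (16,p69), (16,p70), (16,p71), (17,p69), (17,p70), (17,p71)}
These 16 distinct sets form the basis B.
Close under arbitrary unions to get τ_{X×Y}; counting gives |τ_{X×Y}| = 40.


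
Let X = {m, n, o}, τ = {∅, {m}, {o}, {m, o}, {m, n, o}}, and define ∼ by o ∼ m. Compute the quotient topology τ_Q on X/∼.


X/∼ = {[m=o], [n]}; |τ_Q| = 3.

Equivalence classes: [m=o], [n].
Quotient map π: X → X/∼ sends m ↦ [m=o], n ↦ [n], o ↦ [m=o].
For each subset V ⊆ X/∼, compute π^{-1}(V) ⊆ X and check whether π^{-1}(V) ∈ τ. V is open in τ_Q iff π^{-1}(V) ∈ τ.
  V = {}: π^{-1}(V) = ∅ ∈ τ ✓.
  V = {[m=o]}: π^{-1}(V) = {m, o} ∈ τ ✓.
  V = {[n]}: π^{-1}(V) = {n} ∉ τ ✗.
  V = {[m=o], [n]}: π^{-1}(V) = {m, n, o} ∈ τ ✓.
Open sets in the quotient: τ_Q = {{}, {[m=o]}, {[m=o], [n]}} (3 elements).


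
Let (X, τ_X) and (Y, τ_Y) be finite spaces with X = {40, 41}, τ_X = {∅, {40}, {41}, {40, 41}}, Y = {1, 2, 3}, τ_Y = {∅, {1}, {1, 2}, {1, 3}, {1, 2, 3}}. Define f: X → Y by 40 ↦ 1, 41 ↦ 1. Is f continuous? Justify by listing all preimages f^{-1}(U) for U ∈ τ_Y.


f IS continuous.

Compute f^{-1}(U) for each U ∈ τ_Y:
  U = ∅: f^{-1}(U) = ∅ ∈ τ_X ✓.
  U = {1}: f^{-1}(U) = {40, 41} ∈ τ_X ✓.
  U = {1, 2}: f^{-1}(U) = {40, 41} ∈ τ_X ✓.
  U = {1, 3}: f^{-1}(U) = {40, 41} ∈ τ_X ✓.
  U = {1, 2, 3}: f^{-1}(U) = {40, 41} ∈ τ_X ✓.
Every preimage lies in τ_X, so f IS continuous.
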